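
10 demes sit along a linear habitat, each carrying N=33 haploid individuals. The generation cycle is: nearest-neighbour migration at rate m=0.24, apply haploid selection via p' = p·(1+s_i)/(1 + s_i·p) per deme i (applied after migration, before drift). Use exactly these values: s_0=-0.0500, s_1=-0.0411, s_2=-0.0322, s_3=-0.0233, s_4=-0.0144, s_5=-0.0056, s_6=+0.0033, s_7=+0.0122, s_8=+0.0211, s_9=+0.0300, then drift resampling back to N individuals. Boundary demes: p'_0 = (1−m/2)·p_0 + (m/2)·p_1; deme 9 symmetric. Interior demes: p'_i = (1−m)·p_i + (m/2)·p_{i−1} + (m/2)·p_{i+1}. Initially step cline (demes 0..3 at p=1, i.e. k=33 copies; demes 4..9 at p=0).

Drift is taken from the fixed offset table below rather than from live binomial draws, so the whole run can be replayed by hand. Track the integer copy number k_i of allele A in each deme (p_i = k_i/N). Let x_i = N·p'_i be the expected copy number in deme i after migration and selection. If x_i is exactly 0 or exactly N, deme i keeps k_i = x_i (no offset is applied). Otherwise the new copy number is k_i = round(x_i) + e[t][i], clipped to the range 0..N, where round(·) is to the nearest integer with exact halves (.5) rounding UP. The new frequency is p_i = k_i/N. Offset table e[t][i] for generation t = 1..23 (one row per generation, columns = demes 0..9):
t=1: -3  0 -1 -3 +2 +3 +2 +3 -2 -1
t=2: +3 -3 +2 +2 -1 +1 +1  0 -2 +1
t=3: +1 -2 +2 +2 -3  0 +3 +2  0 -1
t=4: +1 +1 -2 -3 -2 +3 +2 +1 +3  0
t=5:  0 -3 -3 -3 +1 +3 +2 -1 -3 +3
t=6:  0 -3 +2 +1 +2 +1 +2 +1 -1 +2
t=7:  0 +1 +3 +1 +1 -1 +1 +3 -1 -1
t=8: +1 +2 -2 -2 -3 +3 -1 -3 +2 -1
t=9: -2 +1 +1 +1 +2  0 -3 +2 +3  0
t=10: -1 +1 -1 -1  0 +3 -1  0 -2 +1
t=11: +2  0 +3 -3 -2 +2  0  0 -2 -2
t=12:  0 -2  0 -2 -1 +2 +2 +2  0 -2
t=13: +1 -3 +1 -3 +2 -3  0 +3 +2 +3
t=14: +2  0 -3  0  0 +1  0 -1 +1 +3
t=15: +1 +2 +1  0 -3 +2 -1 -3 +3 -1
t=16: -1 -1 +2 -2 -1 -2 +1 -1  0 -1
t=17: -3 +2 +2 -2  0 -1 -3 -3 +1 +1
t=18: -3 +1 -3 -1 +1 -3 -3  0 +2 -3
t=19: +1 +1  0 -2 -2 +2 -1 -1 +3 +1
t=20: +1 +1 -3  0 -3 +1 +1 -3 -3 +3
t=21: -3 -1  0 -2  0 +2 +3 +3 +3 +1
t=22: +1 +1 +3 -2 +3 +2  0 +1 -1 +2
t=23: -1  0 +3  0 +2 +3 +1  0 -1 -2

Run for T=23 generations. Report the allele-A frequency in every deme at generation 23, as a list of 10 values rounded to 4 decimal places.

t=0: k=[33 33 33 33 0 0 0 0 0 0]
t=1: x=[33.0000 33.0000 33.0000 28.9571 3.9097 0.0000 0.0000 0.0000 0.0000 0.0000] k=[33 33 33 26 6 0 0 0 0 0]
t=2: x=[33.0000 33.0000 32.1328 24.2897 7.5949 0.7161 0.0000 0.0000 0.0000 0.0000] k=[33 33 33 26 7 2 0 0 0 0]
t=3: x=[33.0000 33.0000 32.1328 24.4111 8.5875 2.3477 0.2408 0.0000 0.0000 0.0000] k=[33 33 33 26 6 2 3 0 0 0]
t=4: x=[33.0000 33.0000 32.1328 24.2897 7.8330 2.5866 2.5277 0.3643 0.0000 0.0000] k=[33 33 30 21 6 6 5 1 0 0]
t=5: x=[33.0000 32.6247 29.1706 20.0952 7.7139 5.8529 4.6532 1.3759 0.1225 0.0000] k=[33 30 26 17 9 9 7 0 0 0]
t=6: x=[32.6213 29.7594 25.2069 16.9257 9.8594 8.7239 6.4170 0.8500 0.0000 0.0000] k=[33 27 27 18 12 10 8 2 0 0]
t=7: x=[32.2430 27.5312 25.7363 18.1677 12.3676 9.9609 7.5391 2.5080 0.2450 0.0000] k=[32 29 29 19 13 9 9 6 0 0]
t=8: x=[31.5715 29.2218 27.6550 19.2915 13.1252 9.4421 8.6610 5.6969 0.7349 0.0000] k=[33 31 26 17 10 12 8 3 3 0]
t=9: x=[32.7475 30.5464 25.3290 17.0458 10.9735 11.2383 7.8998 3.6391 2.6912 0.3707] k=[31 32 26 18 13 11 5 6 6 0]
t=10: x=[31.0270 31.0857 25.5733 18.1677 13.2448 10.4798 5.8559 5.9388 5.3733 0.7411] k=[30 32 25 17 13 13 5 6 3 2]
t=11: x=[30.1075 30.8367 24.6780 17.2861 13.3645 11.9971 6.0964 5.5760 3.3015 2.1794] k=[32 31 28 14 11 14 6 6 1 0]
t=12: x=[31.8232 30.6708 26.5111 15.1267 11.6106 12.6362 6.9781 5.4550 1.5098 0.1236] k=[32 29 27 13 11 15 9 7 2 0]
t=13: x=[31.5715 28.9740 25.3697 14.2488 11.6106 13.7549 9.5023 6.7045 2.4062 0.2471] k=[33 26 26 11 14 11 10 10 4 3]
t=14: x=[32.1170 26.6270 23.9872 12.9739 13.1651 11.1984 10.1431 9.3611 4.6833 3.2045] k=[33 27 21 13 13 12 10 8 6 6]
t=15: x=[32.2430 26.7912 20.5069 13.7705 12.7663 11.8373 10.0230 8.0737 6.3463 6.1465] k=[33 29 22 14 10 14 9 5 9 5]
t=16: x=[32.4951 28.4787 21.6374 14.2887 10.8541 12.8759 9.1418 6.0194 8.1677 5.6164] k=[31 27 24 12 10 11 10 5 8 5]
t=17: x=[30.3998 26.9145 22.6894 13.0137 10.2572 10.7193 9.5423 6.0194 7.3992 5.4940] k=[27 29 25 11 10 10 7 3 8 6]
t=18: x=[26.9920 28.1077 23.5813 12.3771 10.0185 9.6017 6.8980 4.1236 7.2778 6.3909] k=[24 29 21 11 11 7 4 4 9 3]
t=19: x=[24.2748 27.2433 20.5069 12.0193 10.4163 7.0887 4.3725 4.6482 7.8037 3.8187] k=[25 28 21 10 8 9 3 4 11 5]
t=20: x=[25.0547 26.5859 20.2650 10.9072 8.2698 8.1256 3.8512 4.7693 9.5814 5.8611] k=[26 28 17 11 5 9 5 2 7 9]
t=21: x=[25.9601 26.2166 17.3309 10.8278 6.1273 8.0059 5.1343 2.9928 6.7514 8.9515] k=[23 25 17 9 6 10 8 6 10 10]
t=22: x=[22.8838 23.5190 16.7301 9.4403 6.7617 9.2426 8.0200 6.7851 9.6621 10.2072] k=[24 25 20 7 10 11 8 8 9 12]
t=23: x=[23.7832 24.0081 18.7757 8.7674 9.6606 10.4798 8.3806 8.1945 9.3795 11.8637] k=[23 24 22 9 12 13 9 8 8 10]

[0.6970, 0.7273, 0.6667, 0.2727, 0.3636, 0.3939, 0.2727, 0.2424, 0.2424, 0.3030]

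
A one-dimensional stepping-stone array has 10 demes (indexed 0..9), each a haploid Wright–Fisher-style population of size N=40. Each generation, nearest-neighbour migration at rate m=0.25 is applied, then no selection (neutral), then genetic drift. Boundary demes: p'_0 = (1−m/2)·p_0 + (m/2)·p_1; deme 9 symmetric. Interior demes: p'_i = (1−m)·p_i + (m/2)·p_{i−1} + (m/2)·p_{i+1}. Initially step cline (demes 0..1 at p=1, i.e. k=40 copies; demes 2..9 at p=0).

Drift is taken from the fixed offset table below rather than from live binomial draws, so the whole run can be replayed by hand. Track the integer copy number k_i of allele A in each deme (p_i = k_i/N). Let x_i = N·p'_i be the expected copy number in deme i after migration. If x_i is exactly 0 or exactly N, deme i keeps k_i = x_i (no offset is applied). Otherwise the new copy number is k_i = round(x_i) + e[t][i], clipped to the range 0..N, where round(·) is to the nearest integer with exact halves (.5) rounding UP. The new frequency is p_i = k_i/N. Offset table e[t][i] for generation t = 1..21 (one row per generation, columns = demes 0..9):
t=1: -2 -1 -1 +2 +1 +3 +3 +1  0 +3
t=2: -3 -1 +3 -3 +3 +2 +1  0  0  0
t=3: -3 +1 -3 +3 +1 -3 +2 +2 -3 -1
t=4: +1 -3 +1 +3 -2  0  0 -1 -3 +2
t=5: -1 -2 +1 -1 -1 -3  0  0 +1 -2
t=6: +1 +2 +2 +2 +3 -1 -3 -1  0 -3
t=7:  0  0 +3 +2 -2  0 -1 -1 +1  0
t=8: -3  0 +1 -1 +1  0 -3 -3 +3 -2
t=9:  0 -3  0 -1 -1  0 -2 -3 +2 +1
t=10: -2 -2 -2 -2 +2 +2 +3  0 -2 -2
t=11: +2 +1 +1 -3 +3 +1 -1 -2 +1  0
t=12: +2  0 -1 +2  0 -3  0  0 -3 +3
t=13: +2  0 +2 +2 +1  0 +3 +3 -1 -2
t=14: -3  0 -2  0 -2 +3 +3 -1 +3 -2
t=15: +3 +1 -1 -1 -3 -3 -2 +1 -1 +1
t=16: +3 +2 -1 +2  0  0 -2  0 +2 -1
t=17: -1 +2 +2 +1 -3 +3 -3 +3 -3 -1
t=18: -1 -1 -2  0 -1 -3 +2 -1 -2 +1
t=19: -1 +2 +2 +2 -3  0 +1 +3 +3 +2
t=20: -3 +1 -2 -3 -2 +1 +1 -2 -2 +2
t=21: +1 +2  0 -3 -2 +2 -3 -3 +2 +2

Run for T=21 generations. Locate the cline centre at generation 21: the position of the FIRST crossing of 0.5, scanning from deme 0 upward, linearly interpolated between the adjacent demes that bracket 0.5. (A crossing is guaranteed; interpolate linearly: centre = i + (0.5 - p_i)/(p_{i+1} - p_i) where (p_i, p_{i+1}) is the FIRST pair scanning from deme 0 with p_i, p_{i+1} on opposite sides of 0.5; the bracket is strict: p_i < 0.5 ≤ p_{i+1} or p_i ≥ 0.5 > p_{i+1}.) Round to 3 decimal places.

t=0: k=[40 40 0 0 0 0 0 0 0 0]
t=1: x=[40.0000 35.0000 5.0000 0.0000 0.0000 0.0000 0.0000 0.0000 0.0000 0.0000] k=[40 34 4 0 0 0 0 0 0 0]
t=2: x=[39.2500 31.0000 7.2500 0.5000 0.0000 0.0000 0.0000 0.0000 0.0000 0.0000] k=[36 30 10 0 0 0 0 0 0 0]
t=3: x=[35.2500 28.2500 11.2500 1.2500 0.0000 0.0000 0.0000 0.0000 0.0000 0.0000] k=[32 29 8 4 0 0 0 0 0 0]
t=4: x=[31.6250 26.7500 10.1250 4.0000 0.5000 0.0000 0.0000 0.0000 0.0000 0.0000] k=[33 24 11 7 0 0 0 0 0 0]
t=5: x=[31.8750 23.5000 12.1250 6.6250 0.8750 0.0000 0.0000 0.0000 0.0000 0.0000] k=[31 22 13 6 0 0 0 0 0 0]
t=6: x=[29.8750 22.0000 13.2500 6.1250 0.7500 0.0000 0.0000 0.0000 0.0000 0.0000] k=[31 24 15 8 4 0 0 0 0 0]
t=7: x=[30.1250 23.7500 15.2500 8.3750 4.0000 0.5000 0.0000 0.0000 0.0000 0.0000] k=[30 24 18 10 2 1 0 0 0 0]
t=8: x=[29.2500 24.0000 17.7500 10.0000 2.8750 1.0000 0.1250 0.0000 0.0000 0.0000] k=[26 24 19 9 4 1 0 0 0 0]
t=9: x=[25.7500 23.6250 18.3750 9.6250 4.2500 1.2500 0.1250 0.0000 0.0000 0.0000] k=[26 21 18 9 3 1 0 0 0 0]
t=10: x=[25.3750 21.2500 17.2500 9.3750 3.5000 1.1250 0.1250 0.0000 0.0000 0.0000] k=[23 19 15 7 6 3 3 0 0 0]
t=11: x=[22.5000 19.0000 14.5000 7.8750 5.7500 3.3750 2.6250 0.3750 0.0000 0.0000] k=[25 20 16 5 9 4 2 0 0 0]
t=12: x=[24.3750 20.1250 15.1250 6.8750 7.8750 4.3750 2.0000 0.2500 0.0000 0.0000] k=[26 20 14 9 8 1 2 0 0 0]
t=13: x=[25.2500 20.0000 14.1250 9.5000 7.2500 2.0000 1.6250 0.2500 0.0000 0.0000] k=[27 20 16 12 8 2 5 3 0 0]
t=14: x=[26.1250 20.3750 16.0000 12.0000 7.7500 3.1250 4.3750 2.8750 0.3750 0.0000] k=[23 20 14 12 6 6 7 2 3 0]
t=15: x=[22.6250 19.6250 14.5000 11.5000 6.7500 6.1250 6.2500 2.7500 2.5000 0.3750] k=[26 21 14 11 4 3 4 4 2 1]
t=16: x=[25.3750 20.7500 14.5000 10.5000 4.7500 3.2500 3.8750 3.7500 2.1250 1.1250] k=[28 23 14 13 5 3 2 4 4 0]
t=17: x=[27.3750 22.5000 15.0000 12.1250 5.7500 3.1250 2.3750 3.7500 3.5000 0.5000] k=[26 25 17 13 3 6 0 7 1 0]
t=18: x=[25.8750 24.1250 17.5000 12.2500 4.6250 4.8750 1.6250 5.3750 1.6250 0.1250] k=[25 23 16 12 4 2 4 4 0 1]
t=19: x=[24.7500 22.3750 16.3750 11.5000 4.7500 2.5000 3.7500 3.5000 0.6250 0.8750] k=[24 24 18 14 2 3 5 7 4 3]
t=20: x=[24.0000 23.2500 18.2500 13.0000 3.6250 3.1250 5.0000 6.3750 4.2500 3.1250] k=[21 24 16 10 2 4 6 4 2 5]
t=21: x=[21.3750 22.6250 16.2500 9.7500 3.2500 4.0000 5.5000 4.0000 2.6250 4.6250] k=[22 25 16 7 1 6 3 1 5 7]

1.556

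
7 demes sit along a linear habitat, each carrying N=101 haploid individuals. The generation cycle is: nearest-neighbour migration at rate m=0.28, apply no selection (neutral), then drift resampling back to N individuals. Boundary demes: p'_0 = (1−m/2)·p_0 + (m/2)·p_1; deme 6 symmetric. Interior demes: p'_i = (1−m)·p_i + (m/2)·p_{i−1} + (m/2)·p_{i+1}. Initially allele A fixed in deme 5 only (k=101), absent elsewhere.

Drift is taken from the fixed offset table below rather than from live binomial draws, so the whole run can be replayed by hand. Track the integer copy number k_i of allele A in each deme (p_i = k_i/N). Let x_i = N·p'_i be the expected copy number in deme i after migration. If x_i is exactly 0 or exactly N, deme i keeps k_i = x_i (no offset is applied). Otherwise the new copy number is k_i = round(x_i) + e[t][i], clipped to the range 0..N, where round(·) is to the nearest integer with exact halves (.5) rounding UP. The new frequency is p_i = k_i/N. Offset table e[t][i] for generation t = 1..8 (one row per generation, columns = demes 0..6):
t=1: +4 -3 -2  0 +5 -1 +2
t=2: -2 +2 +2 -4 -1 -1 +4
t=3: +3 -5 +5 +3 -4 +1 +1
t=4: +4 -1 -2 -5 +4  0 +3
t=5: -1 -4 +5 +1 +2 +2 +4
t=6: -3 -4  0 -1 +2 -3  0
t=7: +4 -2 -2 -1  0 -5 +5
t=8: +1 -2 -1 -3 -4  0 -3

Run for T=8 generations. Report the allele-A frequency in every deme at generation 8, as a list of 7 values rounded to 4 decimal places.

t=0: k=[0 0 0 0 0 101 0]
t=1: x=[0.0000 0.0000 0.0000 0.0000 14.1400 72.7200 14.1400] k=[0 0 0 0 19 72 16]
t=2: x=[0.0000 0.0000 0.0000 2.6600 23.7600 56.7400 23.8400] k=[0 0 0 0 23 56 28]
t=3: x=[0.0000 0.0000 0.0000 3.2200 24.4000 47.4600 31.9200] k=[0 0 0 6 20 48 33]
t=4: x=[0.0000 0.0000 0.8400 7.1200 21.9600 41.9800 35.1000] k=[0 0 0 2 26 42 38]
t=5: x=[0.0000 0.0000 0.2800 5.0800 24.8800 39.2000 38.5600] k=[0 0 5 6 27 41 43]
t=6: x=[0.0000 0.7000 4.4400 8.8000 26.0200 39.3200 42.7200] k=[0 0 4 8 28 36 43]
t=7: x=[0.0000 0.5600 4.0000 10.2400 26.3200 35.8600 42.0200] k=[0 0 2 9 26 31 47]
t=8: x=[0.0000 0.2800 2.7000 10.4000 24.3200 32.5400 44.7600] k=[0 0 2 7 20 33 42]

[0.0000, 0.0000, 0.0198, 0.0693, 0.1980, 0.3267, 0.4158]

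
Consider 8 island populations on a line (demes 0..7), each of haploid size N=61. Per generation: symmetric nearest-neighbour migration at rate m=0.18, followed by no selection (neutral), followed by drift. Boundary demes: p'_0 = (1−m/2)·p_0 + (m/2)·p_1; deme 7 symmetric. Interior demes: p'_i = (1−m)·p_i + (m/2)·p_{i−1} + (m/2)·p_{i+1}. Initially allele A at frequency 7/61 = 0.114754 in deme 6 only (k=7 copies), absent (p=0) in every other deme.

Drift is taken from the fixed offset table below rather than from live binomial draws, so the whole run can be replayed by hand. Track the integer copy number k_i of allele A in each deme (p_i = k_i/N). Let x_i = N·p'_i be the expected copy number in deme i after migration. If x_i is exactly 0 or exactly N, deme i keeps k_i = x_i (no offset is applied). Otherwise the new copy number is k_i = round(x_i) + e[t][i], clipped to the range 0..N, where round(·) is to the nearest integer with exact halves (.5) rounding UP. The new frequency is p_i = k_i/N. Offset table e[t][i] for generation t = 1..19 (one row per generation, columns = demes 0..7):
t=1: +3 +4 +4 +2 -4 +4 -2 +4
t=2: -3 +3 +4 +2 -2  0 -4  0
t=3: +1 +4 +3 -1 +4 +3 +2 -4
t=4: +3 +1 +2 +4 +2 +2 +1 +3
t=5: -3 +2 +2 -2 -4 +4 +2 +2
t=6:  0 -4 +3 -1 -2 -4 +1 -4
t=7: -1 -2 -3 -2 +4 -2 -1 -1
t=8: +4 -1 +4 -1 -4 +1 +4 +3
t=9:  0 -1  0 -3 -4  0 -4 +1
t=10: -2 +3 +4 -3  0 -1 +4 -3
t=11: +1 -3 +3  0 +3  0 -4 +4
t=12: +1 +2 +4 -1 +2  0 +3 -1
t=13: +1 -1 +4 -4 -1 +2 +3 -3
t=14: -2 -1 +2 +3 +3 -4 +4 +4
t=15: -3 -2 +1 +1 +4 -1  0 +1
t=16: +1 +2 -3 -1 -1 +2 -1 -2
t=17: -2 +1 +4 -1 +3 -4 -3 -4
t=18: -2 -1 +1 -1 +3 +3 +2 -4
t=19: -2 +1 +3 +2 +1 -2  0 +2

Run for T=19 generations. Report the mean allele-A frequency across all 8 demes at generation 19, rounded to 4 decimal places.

0.1107

t=0: k=[0 0 0 0 0 0 7 0]
t=1: x=[0.0000 0.0000 0.0000 0.0000 0.0000 0.6300 5.7400 0.6300] k=[0 0 0 0 0 5 4 5]
t=2: x=[0.0000 0.0000 0.0000 0.0000 0.4500 4.4600 4.1800 4.9100] k=[0 0 0 0 0 4 0 5]
t=3: x=[0.0000 0.0000 0.0000 0.0000 0.3600 3.2800 0.8100 4.5500] k=[0 0 0 0 4 6 3 1]
t=4: x=[0.0000 0.0000 0.0000 0.3600 3.8200 5.5500 3.0900 1.1800] k=[0 0 0 4 6 8 4 4]
t=5: x=[0.0000 0.0000 0.3600 3.8200 6.0000 7.4600 4.3600 4.0000] k=[0 0 2 2 2 11 6 6]
t=6: x=[0.0000 0.1800 1.8200 2.0000 2.8100 9.7400 6.4500 6.0000] k=[0 0 5 1 1 6 7 2]
t=7: x=[0.0000 0.4500 4.1900 1.3600 1.4500 5.6400 6.4600 2.4500] k=[0 0 1 0 5 4 5 1]
t=8: x=[0.0000 0.0900 0.8200 0.5400 4.4600 4.1800 4.5500 1.3600] k=[0 0 5 0 0 5 9 4]
t=9: x=[0.0000 0.4500 4.1000 0.4500 0.4500 4.9100 8.1900 4.4500] k=[0 0 4 0 0 5 4 5]
t=10: x=[0.0000 0.3600 3.2800 0.3600 0.4500 4.4600 4.1800 4.9100] k=[0 3 7 0 0 3 8 2]
t=11: x=[0.2700 3.0900 6.0100 0.6300 0.2700 3.1800 7.0100 2.5400] k=[1 0 9 1 3 3 3 7]
t=12: x=[0.9100 0.9000 7.4700 1.9000 2.8200 3.0000 3.3600 6.6400] k=[2 3 11 1 5 3 6 6]
t=13: x=[2.0900 3.6300 9.3800 2.2600 4.4600 3.4500 5.7300 6.0000] k=[3 3 13 0 3 5 9 3]
t=14: x=[3.0000 3.9000 10.9300 1.4400 2.9100 5.1800 8.1000 3.5400] k=[1 3 13 4 6 1 12 8]
t=15: x=[1.1800 3.7200 11.2900 4.9900 5.3700 2.4400 10.6500 8.3600] k=[0 2 12 6 9 1 11 9]
t=16: x=[0.1800 2.7200 10.5600 6.8100 8.0100 2.6200 9.9200 9.1800] k=[1 5 8 6 7 5 9 7]
t=17: x=[1.3600 4.9100 7.5500 6.2700 6.7300 5.5400 8.4600 7.1800] k=[0 6 12 5 10 2 5 3]
t=18: x=[0.5400 6.0000 10.8300 6.0800 8.8300 2.9900 4.5500 3.1800] k=[0 5 12 5 12 6 7 0]
t=19: x=[0.4500 5.1800 10.7400 6.2600 10.8300 6.6300 6.2800 0.6300] k=[0 6 14 8 12 5 6 3]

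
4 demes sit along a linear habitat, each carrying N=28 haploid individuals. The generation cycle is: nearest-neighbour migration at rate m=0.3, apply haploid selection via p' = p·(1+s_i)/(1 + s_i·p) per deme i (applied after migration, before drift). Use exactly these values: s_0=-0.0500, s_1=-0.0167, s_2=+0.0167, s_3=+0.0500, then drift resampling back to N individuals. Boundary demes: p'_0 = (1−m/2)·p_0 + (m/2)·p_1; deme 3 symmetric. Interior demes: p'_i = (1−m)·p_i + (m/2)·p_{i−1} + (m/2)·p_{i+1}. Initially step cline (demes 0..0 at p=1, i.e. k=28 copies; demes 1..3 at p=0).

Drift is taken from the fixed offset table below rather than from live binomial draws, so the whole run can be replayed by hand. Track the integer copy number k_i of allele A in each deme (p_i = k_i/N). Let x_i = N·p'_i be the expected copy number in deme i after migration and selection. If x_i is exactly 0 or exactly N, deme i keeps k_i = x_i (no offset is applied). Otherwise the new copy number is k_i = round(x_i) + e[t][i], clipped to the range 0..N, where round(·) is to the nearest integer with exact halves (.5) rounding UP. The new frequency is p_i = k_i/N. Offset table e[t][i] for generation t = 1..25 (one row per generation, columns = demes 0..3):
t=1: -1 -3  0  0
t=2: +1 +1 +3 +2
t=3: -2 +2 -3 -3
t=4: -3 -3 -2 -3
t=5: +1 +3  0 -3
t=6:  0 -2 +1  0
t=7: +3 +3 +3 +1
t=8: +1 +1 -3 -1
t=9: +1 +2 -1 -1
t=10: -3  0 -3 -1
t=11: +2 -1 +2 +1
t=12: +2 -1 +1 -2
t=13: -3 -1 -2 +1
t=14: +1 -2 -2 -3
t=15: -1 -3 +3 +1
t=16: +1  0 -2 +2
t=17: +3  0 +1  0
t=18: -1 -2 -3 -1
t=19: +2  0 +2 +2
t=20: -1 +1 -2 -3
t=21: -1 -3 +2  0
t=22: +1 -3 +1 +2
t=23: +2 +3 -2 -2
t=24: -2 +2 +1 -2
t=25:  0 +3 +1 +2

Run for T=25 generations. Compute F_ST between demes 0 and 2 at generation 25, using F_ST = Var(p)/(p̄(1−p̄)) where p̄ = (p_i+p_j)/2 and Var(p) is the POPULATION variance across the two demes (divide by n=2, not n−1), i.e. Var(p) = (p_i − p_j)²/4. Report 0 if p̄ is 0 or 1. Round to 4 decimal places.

0.0029

t=0: k=[28 0 0 0]
t=1: x=[23.6136 4.1402 0.0000 0.0000] k=[23 1 0 0]
t=2: x=[19.3974 4.0908 0.1525 0.0000] k=[20 5 3 0]
t=3: x=[17.4145 6.8624 2.8927 0.4721] k=[15 9 0 0]
t=4: x=[13.7410 8.4503 1.3714 0.0000] k=[11 5 0 0]
t=5: x=[9.7712 5.0796 0.7622 0.0000] k=[11 8 1 0]
t=6: x=[10.2149 7.3087 1.9295 0.1575] k=[10 5 3 0]
t=7: x=[8.9351 5.3765 2.8927 0.4721] k=[12 8 6 1]
t=8: x=[11.0550 8.2020 5.6241 1.8318] k=[12 9 3 1]
t=9: x=[11.2036 8.4503 3.6523 1.3618] k=[12 10 3 0]
t=10: x=[11.3522 9.1460 3.6523 0.4721] k=[8 9 1 0]
t=11: x=[7.8568 7.5567 2.0817 0.1575] k=[10 7 4 1]
t=12: x=[9.2299 6.9120 4.0571 1.5186] k=[11 6 5 0]
t=13: x=[9.9191 6.5154 4.4618 0.7864] k=[7 6 2 2]
t=14: x=[6.5881 5.4754 2.6393 2.0925] k=[8 3 1 0]
t=15: x=[6.9778 3.3994 1.1684 0.1575] k=[6 0 4 1]
t=16: x=[4.8895 1.4763 2.9940 1.5186] k=[6 1 1 4]
t=17: x=[5.0347 1.7226 1.4729 3.7040] k=[8 2 2 4]
t=18: x=[6.8316 2.8565 2.3352 3.8595] k=[6 1 0 3]
t=19: x=[5.0347 1.5748 0.6098 2.6654] k=[7 2 3 5]
t=20: x=[6.0045 2.8565 3.1966 4.8939] k=[5 4 1 2]
t=21: x=[4.6478 3.6463 1.6252 1.9361] k=[4 1 4 2]
t=22: x=[3.3940 1.8704 3.2979 2.4051] k=[4 0 4 4]
t=23: x=[3.2497 1.1808 3.4498 4.1702] k=[5 4 1 2]
t=24: x=[4.6478 3.6463 1.6252 1.9361] k=[3 6 3 0]
t=25: x=[3.2978 5.0301 3.0447 0.4721] k=[3 8 4 2]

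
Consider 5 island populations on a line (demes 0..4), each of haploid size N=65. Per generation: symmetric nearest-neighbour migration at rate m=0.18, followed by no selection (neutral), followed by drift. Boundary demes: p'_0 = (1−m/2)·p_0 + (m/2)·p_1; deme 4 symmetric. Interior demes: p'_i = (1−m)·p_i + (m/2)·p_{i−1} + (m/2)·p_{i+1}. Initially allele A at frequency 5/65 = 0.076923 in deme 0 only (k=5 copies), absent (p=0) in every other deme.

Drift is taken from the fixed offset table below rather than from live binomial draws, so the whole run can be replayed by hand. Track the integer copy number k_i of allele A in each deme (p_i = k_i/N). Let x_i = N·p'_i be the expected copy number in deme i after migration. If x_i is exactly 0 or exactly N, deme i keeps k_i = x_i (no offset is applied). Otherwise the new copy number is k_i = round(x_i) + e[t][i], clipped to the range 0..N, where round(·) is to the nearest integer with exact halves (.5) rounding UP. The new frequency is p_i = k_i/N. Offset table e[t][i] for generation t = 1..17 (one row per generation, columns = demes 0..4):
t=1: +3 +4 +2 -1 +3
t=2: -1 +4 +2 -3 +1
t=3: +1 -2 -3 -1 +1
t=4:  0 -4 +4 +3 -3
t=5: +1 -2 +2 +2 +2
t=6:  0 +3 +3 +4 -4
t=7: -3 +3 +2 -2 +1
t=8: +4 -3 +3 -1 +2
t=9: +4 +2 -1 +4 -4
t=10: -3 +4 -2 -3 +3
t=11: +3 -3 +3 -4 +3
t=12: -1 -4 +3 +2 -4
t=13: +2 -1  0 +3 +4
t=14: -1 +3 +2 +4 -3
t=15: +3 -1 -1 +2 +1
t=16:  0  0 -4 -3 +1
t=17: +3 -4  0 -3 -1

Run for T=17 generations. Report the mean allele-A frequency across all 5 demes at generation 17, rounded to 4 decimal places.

t=0: k=[5 0 0 0 0]
t=1: x=[4.5500 0.4500 0.0000 0.0000 0.0000] k=[8 4 0 0 0]
t=2: x=[7.6400 4.0000 0.3600 0.0000 0.0000] k=[7 8 2 0 0]
t=3: x=[7.0900 7.3700 2.3600 0.1800 0.0000] k=[8 5 0 0 0]
t=4: x=[7.7300 4.8200 0.4500 0.0000 0.0000] k=[8 1 4 0 0]
t=5: x=[7.3700 1.9000 3.3700 0.3600 0.0000] k=[8 0 5 2 0]
t=6: x=[7.2800 1.1700 4.2800 2.0900 0.1800] k=[7 4 7 6 0]
t=7: x=[6.7300 4.5400 6.6400 5.5500 0.5400] k=[4 8 9 4 2]
t=8: x=[4.3600 7.7300 8.4600 4.2700 2.1800] k=[8 5 11 3 4]
t=9: x=[7.7300 5.8100 9.7400 3.8100 3.9100] k=[12 8 9 8 0]
t=10: x=[11.6400 8.4500 8.8200 7.3700 0.7200] k=[9 12 7 4 4]
t=11: x=[9.2700 11.2800 7.1800 4.2700 4.0000] k=[12 8 10 0 7]
t=12: x=[11.6400 8.5400 8.9200 1.5300 6.3700] k=[11 5 12 4 2]
t=13: x=[10.4600 6.1700 10.6500 4.5400 2.1800] k=[12 5 11 8 6]
t=14: x=[11.3700 6.1700 10.1900 8.0900 6.1800] k=[10 9 12 12 3]
t=15: x=[9.9100 9.3600 11.7300 11.1900 3.8100] k=[13 8 11 13 5]
t=16: x=[12.5500 8.7200 10.9100 12.1000 5.7200] k=[13 9 7 9 7]
t=17: x=[12.6400 9.1800 7.3600 8.6400 7.1800] k=[16 5 7 6 6]

0.1231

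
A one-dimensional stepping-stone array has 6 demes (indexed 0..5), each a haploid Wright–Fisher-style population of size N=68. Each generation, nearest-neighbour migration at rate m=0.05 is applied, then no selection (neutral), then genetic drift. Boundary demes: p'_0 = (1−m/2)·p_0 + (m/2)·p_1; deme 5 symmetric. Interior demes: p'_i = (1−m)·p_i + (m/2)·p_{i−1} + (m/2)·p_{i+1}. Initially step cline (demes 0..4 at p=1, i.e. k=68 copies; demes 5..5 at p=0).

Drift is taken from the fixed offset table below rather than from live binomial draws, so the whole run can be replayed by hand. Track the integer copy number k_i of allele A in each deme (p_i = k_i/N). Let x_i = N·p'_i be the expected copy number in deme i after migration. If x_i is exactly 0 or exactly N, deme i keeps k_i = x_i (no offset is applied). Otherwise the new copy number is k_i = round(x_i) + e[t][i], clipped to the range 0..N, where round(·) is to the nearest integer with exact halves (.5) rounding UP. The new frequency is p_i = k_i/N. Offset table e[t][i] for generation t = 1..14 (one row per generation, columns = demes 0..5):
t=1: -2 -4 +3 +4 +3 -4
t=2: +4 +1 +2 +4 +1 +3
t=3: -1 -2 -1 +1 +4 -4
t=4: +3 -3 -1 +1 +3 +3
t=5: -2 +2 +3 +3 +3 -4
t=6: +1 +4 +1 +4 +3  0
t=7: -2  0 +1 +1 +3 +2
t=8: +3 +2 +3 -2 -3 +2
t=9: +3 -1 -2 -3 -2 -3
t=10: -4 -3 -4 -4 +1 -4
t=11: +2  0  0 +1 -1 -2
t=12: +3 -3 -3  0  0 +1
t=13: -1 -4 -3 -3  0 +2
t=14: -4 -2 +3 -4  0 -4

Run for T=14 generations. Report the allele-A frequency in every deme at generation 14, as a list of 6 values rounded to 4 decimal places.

[0.9265, 0.8676, 0.8971, 0.8088, 0.8235, 0.1618]

t=0: k=[68 68 68 68 68 0]
t=1: x=[68.0000 68.0000 68.0000 68.0000 66.3000 1.7000] k=[68 68 68 68 68 0]
t=2: x=[68.0000 68.0000 68.0000 68.0000 66.3000 1.7000] k=[68 68 68 68 67 5]
t=3: x=[68.0000 68.0000 68.0000 67.9750 65.4750 6.5500] k=[68 68 68 68 68 3]
t=4: x=[68.0000 68.0000 68.0000 68.0000 66.3750 4.6250] k=[68 68 68 68 68 8]
t=5: x=[68.0000 68.0000 68.0000 68.0000 66.5000 9.5000] k=[68 68 68 68 68 6]
t=6: x=[68.0000 68.0000 68.0000 68.0000 66.4500 7.5500] k=[68 68 68 68 68 8]
t=7: x=[68.0000 68.0000 68.0000 68.0000 66.5000 9.5000] k=[68 68 68 68 68 12]
t=8: x=[68.0000 68.0000 68.0000 68.0000 66.6000 13.4000] k=[68 68 68 68 64 15]
t=9: x=[68.0000 68.0000 68.0000 67.9000 62.8750 16.2250] k=[68 68 68 65 61 13]
t=10: x=[68.0000 68.0000 67.9250 64.9750 59.9000 14.2000] k=[68 68 64 61 61 10]
t=11: x=[68.0000 67.9000 64.0250 61.0750 59.7250 11.2750] k=[68 68 64 62 59 9]
t=12: x=[68.0000 67.9000 64.0500 61.9750 57.8250 10.2500] k=[68 65 61 62 58 11]
t=13: x=[67.9250 64.9750 61.1250 61.8750 56.9250 12.1750] k=[67 61 58 59 57 14]
t=14: x=[66.8500 61.0750 58.1000 58.9250 55.9750 15.0750] k=[63 59 61 55 56 11]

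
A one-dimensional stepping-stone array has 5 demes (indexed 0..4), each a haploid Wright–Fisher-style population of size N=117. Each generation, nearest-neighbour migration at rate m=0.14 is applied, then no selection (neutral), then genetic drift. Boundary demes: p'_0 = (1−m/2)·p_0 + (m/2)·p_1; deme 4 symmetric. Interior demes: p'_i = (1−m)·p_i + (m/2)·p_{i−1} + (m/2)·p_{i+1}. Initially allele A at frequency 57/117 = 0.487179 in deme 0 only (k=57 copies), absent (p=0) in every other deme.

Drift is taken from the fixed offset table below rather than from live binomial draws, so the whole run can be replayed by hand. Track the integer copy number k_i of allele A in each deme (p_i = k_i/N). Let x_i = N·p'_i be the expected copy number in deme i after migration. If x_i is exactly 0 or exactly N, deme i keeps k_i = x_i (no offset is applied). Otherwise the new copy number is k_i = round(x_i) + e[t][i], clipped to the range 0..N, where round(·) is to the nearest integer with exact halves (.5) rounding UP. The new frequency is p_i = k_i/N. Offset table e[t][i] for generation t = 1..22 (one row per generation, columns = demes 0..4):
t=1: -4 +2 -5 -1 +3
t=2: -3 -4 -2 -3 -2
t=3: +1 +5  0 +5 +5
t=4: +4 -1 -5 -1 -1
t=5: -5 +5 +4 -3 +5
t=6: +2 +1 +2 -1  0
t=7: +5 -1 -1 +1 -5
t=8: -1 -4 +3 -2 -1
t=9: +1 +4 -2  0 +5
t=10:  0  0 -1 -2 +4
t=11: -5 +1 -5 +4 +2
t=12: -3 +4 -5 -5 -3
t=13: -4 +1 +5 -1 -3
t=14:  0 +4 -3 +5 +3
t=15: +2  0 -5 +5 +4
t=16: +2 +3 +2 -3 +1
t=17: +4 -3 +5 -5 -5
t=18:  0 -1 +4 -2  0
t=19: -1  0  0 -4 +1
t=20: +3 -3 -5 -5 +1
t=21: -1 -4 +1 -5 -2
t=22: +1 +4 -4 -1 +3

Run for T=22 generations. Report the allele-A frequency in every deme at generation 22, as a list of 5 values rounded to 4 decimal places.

t=0: k=[57 0 0 0 0]
t=1: x=[53.0100 3.9900 0.0000 0.0000 0.0000] k=[49 6 0 0 0]
t=2: x=[45.9900 8.5900 0.4200 0.0000 0.0000] k=[43 5 0 0 0]
t=3: x=[40.3400 7.3100 0.3500 0.0000 0.0000] k=[41 12 0 0 0]
t=4: x=[38.9700 13.1900 0.8400 0.0000 0.0000] k=[43 12 0 0 0]
t=5: x=[40.8300 13.3300 0.8400 0.0000 0.0000] k=[36 18 5 0 0]
t=6: x=[34.7400 18.3500 5.5600 0.3500 0.0000] k=[37 19 8 0 0]
t=7: x=[35.7400 19.4900 8.2100 0.5600 0.0000] k=[41 18 7 2 0]
t=8: x=[39.3900 18.8400 7.4200 2.2100 0.1400] k=[38 15 10 0 0]
t=9: x=[36.3900 16.2600 9.6500 0.7000 0.0000] k=[37 20 8 1 0]
t=10: x=[35.8100 20.3500 8.3500 1.4200 0.0700] k=[36 20 7 0 4]
t=11: x=[34.8800 20.2100 7.4200 0.7700 3.7200] k=[30 21 2 5 6]
t=12: x=[29.3700 20.3000 3.5400 4.8600 5.9300] k=[26 24 0 0 3]
t=13: x=[25.8600 22.4600 1.6800 0.2100 2.7900] k=[22 23 7 0 0]
t=14: x=[22.0700 21.8100 7.6300 0.4900 0.0000] k=[22 26 5 5 0]
t=15: x=[22.2800 24.2500 6.4700 4.6500 0.3500] k=[24 24 1 10 4]
t=16: x=[24.0000 22.3900 3.2400 8.9500 4.4200] k=[26 25 5 6 5]
t=17: x=[25.9300 23.6700 6.4700 5.8600 5.0700] k=[30 21 11 1 0]
t=18: x=[29.3700 20.9300 11.0000 1.6300 0.0700] k=[29 20 15 0 0]
t=19: x=[28.3700 20.2800 14.3000 1.0500 0.0000] k=[27 20 14 0 0]
t=20: x=[26.5100 20.0700 13.4400 0.9800 0.0000] k=[30 17 8 0 0]
t=21: x=[29.0900 17.2800 8.0700 0.5600 0.0000] k=[28 13 9 0 0]
t=22: x=[26.9500 13.7700 8.6500 0.6300 0.0000] k=[28 18 5 0 0]

[0.2393, 0.1538, 0.0427, 0.0000, 0.0000]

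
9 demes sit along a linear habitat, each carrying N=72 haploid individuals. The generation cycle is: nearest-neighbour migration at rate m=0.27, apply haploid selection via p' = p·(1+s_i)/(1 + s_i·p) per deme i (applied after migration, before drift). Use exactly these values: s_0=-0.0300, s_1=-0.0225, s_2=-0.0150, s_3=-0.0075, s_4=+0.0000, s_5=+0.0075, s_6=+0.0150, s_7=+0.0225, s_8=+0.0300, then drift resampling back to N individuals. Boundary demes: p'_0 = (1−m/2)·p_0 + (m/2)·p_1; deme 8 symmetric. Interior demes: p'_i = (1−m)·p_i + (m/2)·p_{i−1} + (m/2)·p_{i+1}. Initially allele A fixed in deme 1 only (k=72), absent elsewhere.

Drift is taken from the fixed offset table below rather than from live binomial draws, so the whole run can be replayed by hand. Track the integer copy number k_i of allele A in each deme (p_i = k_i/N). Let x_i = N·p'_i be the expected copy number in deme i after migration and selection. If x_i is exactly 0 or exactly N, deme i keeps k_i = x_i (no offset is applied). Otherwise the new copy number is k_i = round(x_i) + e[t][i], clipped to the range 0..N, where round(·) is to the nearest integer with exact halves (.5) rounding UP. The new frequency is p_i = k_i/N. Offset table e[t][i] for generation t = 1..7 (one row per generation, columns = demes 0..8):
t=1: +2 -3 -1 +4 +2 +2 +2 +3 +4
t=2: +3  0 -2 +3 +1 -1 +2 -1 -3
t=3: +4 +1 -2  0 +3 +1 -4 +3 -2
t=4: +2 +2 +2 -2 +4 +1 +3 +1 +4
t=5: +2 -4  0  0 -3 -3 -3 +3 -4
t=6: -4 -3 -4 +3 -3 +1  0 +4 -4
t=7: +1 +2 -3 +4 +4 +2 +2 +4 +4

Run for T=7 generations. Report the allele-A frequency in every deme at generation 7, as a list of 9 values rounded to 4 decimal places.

t=0: k=[0 72 0 0 0 0 0 0 0]
t=1: x=[9.4667 52.2354 9.5936 0.0000 0.0000 0.0000 0.0000 0.0000 0.0000] k=[11 49 9 0 0 0 0 0 0]
t=2: x=[15.7520 38.0620 13.0230 1.2060 0.0000 0.0000 0.0000 0.0000 0.0000] k=[19 38 11 4 0 0 0 0 0]
t=3: x=[21.1077 31.3865 13.5331 4.3740 0.5400 0.0000 0.0000 0.0000 0.0000] k=[25 32 12 4 4 0 0 0 0]
t=4: x=[25.4417 27.9648 13.4539 5.0446 3.4600 0.5440 0.0000 0.0000 0.0000] k=[27 30 15 3 7 2 0 0 0]
t=5: x=[26.8899 27.1839 15.2228 5.1241 5.7850 2.4224 0.2740 0.0000 0.0000] k=[29 23 15 5 3 0 0 0 0]
t=6: x=[27.6693 22.3775 14.5537 6.0382 2.8650 0.4080 0.0000 0.0000 0.0000] k=[24 19 11 9 0 1 0 0 0]
t=7: x=[22.8473 18.2829 11.6615 8.0013 1.3500 0.7354 0.1370 0.0000 0.0000] k=[24 20 9 12 5 3 2 0 0]

[0.3333, 0.2778, 0.1250, 0.1667, 0.0694, 0.0417, 0.0278, 0.0000, 0.0000]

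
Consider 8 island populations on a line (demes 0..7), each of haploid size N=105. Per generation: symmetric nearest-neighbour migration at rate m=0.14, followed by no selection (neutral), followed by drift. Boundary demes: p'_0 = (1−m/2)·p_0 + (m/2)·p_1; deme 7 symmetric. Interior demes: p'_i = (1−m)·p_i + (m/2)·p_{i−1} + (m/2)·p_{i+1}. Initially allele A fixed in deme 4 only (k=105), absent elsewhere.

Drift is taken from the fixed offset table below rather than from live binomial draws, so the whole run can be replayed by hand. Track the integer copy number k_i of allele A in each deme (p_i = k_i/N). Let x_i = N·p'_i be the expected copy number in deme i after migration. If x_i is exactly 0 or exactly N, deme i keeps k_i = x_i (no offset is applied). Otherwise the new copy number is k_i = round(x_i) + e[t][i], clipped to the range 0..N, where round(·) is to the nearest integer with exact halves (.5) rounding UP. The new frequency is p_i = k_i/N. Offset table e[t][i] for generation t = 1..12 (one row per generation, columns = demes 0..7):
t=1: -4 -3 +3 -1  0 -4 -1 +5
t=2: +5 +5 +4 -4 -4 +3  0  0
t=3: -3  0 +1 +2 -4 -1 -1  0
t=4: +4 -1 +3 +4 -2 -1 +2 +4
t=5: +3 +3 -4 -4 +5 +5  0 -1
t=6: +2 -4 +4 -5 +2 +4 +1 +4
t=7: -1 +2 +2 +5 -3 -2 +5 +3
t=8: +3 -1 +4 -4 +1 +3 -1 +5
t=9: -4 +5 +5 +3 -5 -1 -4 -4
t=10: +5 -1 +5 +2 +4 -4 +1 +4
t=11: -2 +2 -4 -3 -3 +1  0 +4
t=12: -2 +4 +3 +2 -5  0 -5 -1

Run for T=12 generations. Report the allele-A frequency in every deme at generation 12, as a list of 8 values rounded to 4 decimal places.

t=0: k=[0 0 0 0 105 0 0 0]
t=1: x=[0.0000 0.0000 0.0000 7.3500 90.3000 7.3500 0.0000 0.0000] k=[0 0 0 6 90 3 0 0]
t=2: x=[0.0000 0.0000 0.4200 11.4600 78.0300 8.8800 0.2100 0.0000] k=[0 0 4 7 74 12 0 0]
t=3: x=[0.0000 0.2800 3.9300 11.4800 64.9700 15.5000 0.8400 0.0000] k=[0 0 5 13 61 15 0 0]
t=4: x=[0.0000 0.3500 5.2100 15.8000 54.4200 17.1700 1.0500 0.0000] k=[0 0 8 20 52 16 3 0]
t=5: x=[0.0000 0.5600 8.2800 21.4000 47.2400 17.6100 3.7000 0.2100] k=[0 4 4 17 52 23 4 0]
t=6: x=[0.2800 3.7200 4.9100 18.5400 47.5200 23.7000 5.0500 0.2800] k=[2 0 9 14 50 28 6 4]
t=7: x=[1.8600 0.7700 8.7200 16.1700 45.9400 28.0000 7.4000 4.1400] k=[1 3 11 21 43 26 12 7]
t=8: x=[1.1400 3.4200 11.1400 21.8400 40.2700 26.2100 12.6300 7.3500] k=[4 2 15 18 41 29 12 12]
t=9: x=[3.8600 3.0500 14.3000 19.4000 38.5500 28.6500 13.1900 12.0000] k=[0 8 19 22 34 28 9 8]
t=10: x=[0.5600 8.2100 18.4400 22.6300 32.7400 27.0900 10.2600 8.0700] k=[6 7 23 25 37 23 11 12]
t=11: x=[6.0700 8.0500 22.0200 25.7000 35.1800 23.1400 11.9100 11.9300] k=[4 10 18 23 32 24 12 16]
t=12: x=[4.4200 10.1400 17.7900 23.2800 30.8100 23.7200 13.1200 15.7200] k=[2 14 21 25 26 24 8 15]

[0.0190, 0.1333, 0.2000, 0.2381, 0.2476, 0.2286, 0.0762, 0.1429]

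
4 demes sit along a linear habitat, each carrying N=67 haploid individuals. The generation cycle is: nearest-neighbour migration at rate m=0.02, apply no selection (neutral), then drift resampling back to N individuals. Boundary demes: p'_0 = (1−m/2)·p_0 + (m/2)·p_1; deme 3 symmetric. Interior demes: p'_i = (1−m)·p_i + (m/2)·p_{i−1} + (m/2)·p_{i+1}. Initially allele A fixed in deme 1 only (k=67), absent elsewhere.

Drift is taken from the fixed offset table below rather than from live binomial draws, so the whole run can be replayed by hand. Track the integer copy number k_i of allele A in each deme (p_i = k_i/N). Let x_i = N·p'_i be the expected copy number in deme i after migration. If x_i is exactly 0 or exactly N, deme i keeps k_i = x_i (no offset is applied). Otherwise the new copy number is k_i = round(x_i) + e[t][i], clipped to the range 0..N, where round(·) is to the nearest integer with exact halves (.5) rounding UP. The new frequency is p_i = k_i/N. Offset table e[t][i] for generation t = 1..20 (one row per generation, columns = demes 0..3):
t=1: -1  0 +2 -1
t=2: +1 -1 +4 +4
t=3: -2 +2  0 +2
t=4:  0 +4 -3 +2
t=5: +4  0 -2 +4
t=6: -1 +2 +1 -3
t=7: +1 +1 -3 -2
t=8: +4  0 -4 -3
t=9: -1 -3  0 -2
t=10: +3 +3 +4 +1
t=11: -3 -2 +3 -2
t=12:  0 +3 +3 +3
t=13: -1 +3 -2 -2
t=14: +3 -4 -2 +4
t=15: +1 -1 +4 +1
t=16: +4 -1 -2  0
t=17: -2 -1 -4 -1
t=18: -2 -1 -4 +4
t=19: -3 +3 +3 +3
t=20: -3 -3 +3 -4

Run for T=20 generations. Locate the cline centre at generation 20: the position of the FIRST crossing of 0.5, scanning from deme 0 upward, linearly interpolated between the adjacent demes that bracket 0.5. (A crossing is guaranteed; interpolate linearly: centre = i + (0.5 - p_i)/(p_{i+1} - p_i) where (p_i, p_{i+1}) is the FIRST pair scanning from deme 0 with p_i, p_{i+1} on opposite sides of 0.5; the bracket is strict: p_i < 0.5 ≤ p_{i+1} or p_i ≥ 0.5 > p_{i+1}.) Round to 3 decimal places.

0.566

t=0: k=[0 67 0 0]
t=1: x=[0.6700 65.6600 0.6700 0.0000] k=[0 66 3 0]
t=2: x=[0.6600 64.7100 3.6000 0.0300] k=[2 64 8 4]
t=3: x=[2.6200 62.8200 8.5200 4.0400] k=[1 65 9 6]
t=4: x=[1.6400 63.8000 9.5300 6.0300] k=[2 67 7 8]
t=5: x=[2.6500 65.7500 7.6100 7.9900] k=[7 66 6 12]
t=6: x=[7.5900 64.8100 6.6600 11.9400] k=[7 67 8 9]
t=7: x=[7.6000 65.8100 8.6000 8.9900] k=[9 67 6 7]
t=8: x=[9.5800 65.8100 6.6200 6.9900] k=[14 66 3 4]
t=9: x=[14.5200 64.8500 3.6400 3.9900] k=[14 62 4 2]
t=10: x=[14.4800 60.9400 4.5600 2.0200] k=[17 64 9 3]
t=11: x=[17.4700 62.9800 9.4900 3.0600] k=[14 61 12 1]
t=12: x=[14.4700 60.0400 12.3800 1.1100] k=[14 63 15 4]
t=13: x=[14.4900 62.0300 15.3700 4.1100] k=[13 65 13 2]
t=14: x=[13.5200 63.9600 13.4100 2.1100] k=[17 60 11 6]
t=15: x=[17.4300 59.0800 11.4400 6.0500] k=[18 58 15 7]
t=16: x=[18.4000 57.1700 15.3500 7.0800] k=[22 56 13 7]
t=17: x=[22.3400 55.2300 13.3700 7.0600] k=[20 54 9 6]
t=18: x=[20.3400 53.2100 9.4200 6.0300] k=[18 52 5 10]
t=19: x=[18.3400 51.1900 5.5200 9.9500] k=[15 54 9 13]
t=20: x=[15.3900 53.1600 9.4900 12.9600] k=[12 50 12 9]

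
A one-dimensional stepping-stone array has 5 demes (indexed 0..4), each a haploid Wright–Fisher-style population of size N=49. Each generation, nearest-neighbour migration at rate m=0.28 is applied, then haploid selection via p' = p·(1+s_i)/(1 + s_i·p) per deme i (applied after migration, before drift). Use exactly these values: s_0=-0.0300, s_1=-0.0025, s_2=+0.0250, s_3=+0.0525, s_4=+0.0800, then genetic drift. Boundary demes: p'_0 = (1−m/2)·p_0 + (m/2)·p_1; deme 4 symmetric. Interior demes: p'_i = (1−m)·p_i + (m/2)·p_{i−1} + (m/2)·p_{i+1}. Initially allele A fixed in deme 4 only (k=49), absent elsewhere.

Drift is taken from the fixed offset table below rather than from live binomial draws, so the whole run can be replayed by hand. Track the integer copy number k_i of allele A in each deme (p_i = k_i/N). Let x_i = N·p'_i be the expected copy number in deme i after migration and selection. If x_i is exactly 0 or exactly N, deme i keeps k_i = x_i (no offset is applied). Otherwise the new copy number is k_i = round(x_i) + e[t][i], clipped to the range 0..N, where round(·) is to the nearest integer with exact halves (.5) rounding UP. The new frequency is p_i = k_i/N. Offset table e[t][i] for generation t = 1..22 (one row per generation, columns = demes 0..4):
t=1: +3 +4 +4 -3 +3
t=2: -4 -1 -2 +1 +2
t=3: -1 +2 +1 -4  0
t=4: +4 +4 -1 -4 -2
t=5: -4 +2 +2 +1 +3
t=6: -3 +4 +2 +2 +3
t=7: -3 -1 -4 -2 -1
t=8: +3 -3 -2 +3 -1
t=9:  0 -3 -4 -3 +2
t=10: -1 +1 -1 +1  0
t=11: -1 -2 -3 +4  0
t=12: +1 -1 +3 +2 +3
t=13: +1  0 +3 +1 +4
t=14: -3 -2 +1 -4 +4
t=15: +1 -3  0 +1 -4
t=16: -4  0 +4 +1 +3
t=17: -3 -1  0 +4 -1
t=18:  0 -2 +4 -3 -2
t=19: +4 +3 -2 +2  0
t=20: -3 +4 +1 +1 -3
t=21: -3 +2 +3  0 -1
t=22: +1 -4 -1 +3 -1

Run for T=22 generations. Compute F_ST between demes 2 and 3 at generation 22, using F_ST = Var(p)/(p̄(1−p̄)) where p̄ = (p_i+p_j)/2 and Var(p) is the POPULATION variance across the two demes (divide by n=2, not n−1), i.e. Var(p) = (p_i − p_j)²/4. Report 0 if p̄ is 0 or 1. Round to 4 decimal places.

0.0342

t=0: k=[0 0 0 0 49]
t=1: x=[0.0000 0.0000 0.0000 7.1675 42.5816] k=[0 0 0 4 46]
t=2: x=[0.0000 0.0000 0.5738 9.7123 40.6659] k=[0 0 0 11 43]
t=3: x=[0.0000 0.0000 1.5773 14.4559 39.1401] k=[0 0 3 10 39]
t=4: x=[0.0000 0.4190 3.6424 13.5764 35.6988] k=[0 4 3 10 34]
t=5: x=[0.5434 3.2923 4.2141 12.8594 31.5147] k=[0 5 6 14 35]
t=6: x=[0.6793 4.4299 7.1291 16.3730 32.9026] k=[0 8 9 18 36]
t=7: x=[1.0871 7.0050 10.3197 19.8613 34.2844] k=[0 6 6 18 33]
t=8: x=[0.8152 5.1485 7.8413 19.0118 31.7693] k=[4 2 6 22 31]
t=9: x=[3.6166 2.8333 7.8413 21.6363 30.6319] k=[4 0 4 19 33]
t=10: x=[3.3438 1.1173 5.6625 19.4570 31.9063] k=[2 2 5 20 32]
t=11: x=[1.9424 2.4142 6.8237 20.1845 31.2011] k=[1 0 4 24 31]
t=12: x=[0.8346 0.6983 6.3757 22.8026 30.9068] k=[2 0 9 25 34]
t=13: x=[1.6702 1.5363 10.1777 24.6467 33.5650] k=[3 2 13 26 38]
t=14: x=[2.7791 3.6715 13.5204 26.4839 37.0298] k=[0 2 15 22 41]
t=15: x=[0.2716 3.5318 14.4099 24.3065 38.9680] k=[1 1 14 25 35]
t=16: x=[0.9706 2.8134 13.9652 25.4863 34.4009] k=[0 3 18 26 37]
t=17: x=[0.4075 4.6694 17.2953 27.0416 36.2010] k=[0 4 17 31 35]
t=18: x=[0.5434 5.2483 17.4162 30.1963 35.2151] k=[1 3 21 27 33]
t=19: x=[1.2426 5.2283 19.6097 27.6185 33.0001] k=[5 8 18 30 33]
t=20: x=[5.2749 8.9617 18.5639 29.3452 33.4093] k=[2 13 20 30 30]
t=21: x=[3.4413 12.4168 20.7147 29.2065 30.8872] k=[0 14 24 29 30]
t=22: x=[1.9035 13.4156 23.6019 29.0480 30.7497] k=[3 9 23 32 30]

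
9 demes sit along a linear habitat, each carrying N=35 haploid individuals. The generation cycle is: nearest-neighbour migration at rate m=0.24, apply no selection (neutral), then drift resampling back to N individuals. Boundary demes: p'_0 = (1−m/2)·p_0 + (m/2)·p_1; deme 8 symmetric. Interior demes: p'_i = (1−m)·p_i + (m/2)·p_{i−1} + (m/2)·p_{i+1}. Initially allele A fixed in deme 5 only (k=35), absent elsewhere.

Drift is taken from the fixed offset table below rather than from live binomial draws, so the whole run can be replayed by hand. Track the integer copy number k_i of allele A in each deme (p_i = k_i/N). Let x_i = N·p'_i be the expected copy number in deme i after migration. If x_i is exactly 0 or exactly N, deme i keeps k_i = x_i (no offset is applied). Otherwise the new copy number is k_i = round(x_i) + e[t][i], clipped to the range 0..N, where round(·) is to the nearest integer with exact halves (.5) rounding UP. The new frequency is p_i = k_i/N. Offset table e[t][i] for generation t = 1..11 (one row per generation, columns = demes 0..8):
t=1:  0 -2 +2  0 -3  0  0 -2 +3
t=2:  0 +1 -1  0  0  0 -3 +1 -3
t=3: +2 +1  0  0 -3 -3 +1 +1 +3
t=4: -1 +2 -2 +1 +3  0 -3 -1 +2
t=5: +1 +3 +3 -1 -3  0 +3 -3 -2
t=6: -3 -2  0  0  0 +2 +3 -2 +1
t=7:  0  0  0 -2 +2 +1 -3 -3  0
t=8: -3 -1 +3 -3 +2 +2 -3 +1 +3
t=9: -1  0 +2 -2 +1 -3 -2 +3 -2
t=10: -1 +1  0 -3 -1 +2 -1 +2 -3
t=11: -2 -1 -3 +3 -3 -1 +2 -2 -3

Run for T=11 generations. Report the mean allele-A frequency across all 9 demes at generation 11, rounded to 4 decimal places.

0.0794

t=0: k=[0 0 0 0 0 35 0 0 0]
t=1: x=[0.0000 0.0000 0.0000 0.0000 4.2000 26.6000 4.2000 0.0000 0.0000] k=[0 0 0 0 1 27 4 0 0]
t=2: x=[0.0000 0.0000 0.0000 0.1200 4.0000 21.1200 6.2800 0.4800 0.0000] k=[0 0 0 0 4 21 3 1 0]
t=3: x=[0.0000 0.0000 0.0000 0.4800 5.5600 16.8000 4.9200 1.1200 0.1200] k=[0 0 0 0 3 14 6 2 3]
t=4: x=[0.0000 0.0000 0.0000 0.3600 3.9600 11.7200 6.4800 2.6000 2.8800] k=[0 0 0 1 7 12 3 2 5]
t=5: x=[0.0000 0.0000 0.1200 1.6000 6.8800 10.3200 3.9600 2.4800 4.6400] k=[0 0 3 1 4 10 7 0 3]
t=6: x=[0.0000 0.3600 2.4000 1.6000 4.3600 8.9200 6.5200 1.2000 2.6400] k=[0 0 2 2 4 11 10 0 4]
t=7: x=[0.0000 0.2400 1.7600 2.2400 4.6000 10.0400 8.9200 1.6800 3.5200] k=[0 0 2 0 7 11 6 0 4]
t=8: x=[0.0000 0.2400 1.5200 1.0800 6.6400 9.9200 5.8800 1.2000 3.5200] k=[0 0 5 0 9 12 3 2 7]
t=9: x=[0.0000 0.6000 3.8000 1.6800 8.2800 10.5600 3.9600 2.7200 6.4000] k=[0 1 6 0 9 8 2 6 4]
t=10: x=[0.1200 1.4800 4.6800 1.8000 7.8000 7.4000 3.2000 5.2800 4.2400] k=[0 2 5 0 7 9 2 7 1]
t=11: x=[0.2400 2.1200 4.0400 1.4400 6.4000 7.9200 3.4400 5.6800 1.7200] k=[0 1 1 4 3 7 5 4 0]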